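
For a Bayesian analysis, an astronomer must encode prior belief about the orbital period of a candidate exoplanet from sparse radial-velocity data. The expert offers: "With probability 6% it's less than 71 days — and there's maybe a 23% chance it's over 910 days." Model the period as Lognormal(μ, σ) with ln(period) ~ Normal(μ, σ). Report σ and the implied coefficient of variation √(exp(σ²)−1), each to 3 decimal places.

σ ≈ 1.112, CV ≈ 1.564

If T ~ Lognormal(μ,σ) then ln T ~ Normal(μ,σ), so the p-quantile of ln T is μ + z_p·σ.
ln(71) = 4.263 and ln(910) = 6.813; z_{0.06} = -1.555, z_{0.77} = 0.7388.
σ = (6.813 − 4.263)/(0.7388 − (-1.555)) = 1.112.
μ = 4.263 − (-1.555)·1.112 = 5.992.
CV = √(exp(σ²)−1) = √(exp(1.2368)−1) = 1.564.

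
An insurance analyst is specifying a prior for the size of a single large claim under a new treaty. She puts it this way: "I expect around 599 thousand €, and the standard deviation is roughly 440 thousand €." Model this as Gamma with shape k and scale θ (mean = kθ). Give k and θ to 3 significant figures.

For Gamma(k, scale θ): mean = kθ, variance = kθ², so CV = 1/√k.
CV = SD/mean = 440/599 = 0.7346, hence k = 1/CV² = 1.85.
Then θ = mean/k = 599/1.85 = 323.

k ≈ 1.85, θ ≈ 323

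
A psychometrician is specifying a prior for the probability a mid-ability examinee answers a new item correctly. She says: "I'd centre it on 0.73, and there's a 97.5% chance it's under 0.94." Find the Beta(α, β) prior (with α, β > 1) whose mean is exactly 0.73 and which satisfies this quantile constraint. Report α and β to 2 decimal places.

With mean 0.73 fixed, write α = 0.73s, β = 0.27s where s = α+β.
Need P(θ < 0.94) = 0.975 under Beta(0.73s, 0.27s). Normal approximation: (q−m)/√(m(1−m)/s) ≈ z_{0.975} = 1.96, so s ≈ 0.73·0.27·(1.96)²/(0.94−0.73)² = 17.2.
At s = 17.2: P(θ<0.94) ≈ 0.996. Adjusting to match 0.975 gives s ≈ 10.15.
So α = 0.73·10.15 ≈ 7.41, β = 0.27·10.15 ≈ 2.74.

α ≈ 7.41, β ≈ 2.74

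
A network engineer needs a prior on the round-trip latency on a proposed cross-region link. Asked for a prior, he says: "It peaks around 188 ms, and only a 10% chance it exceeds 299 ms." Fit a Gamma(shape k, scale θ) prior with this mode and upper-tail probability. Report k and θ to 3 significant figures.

k ≈ 9.72, θ ≈ 21.6

Gamma(k,θ) with k>1 has mode (k−1)θ, so θ = 188/(k−1).
Need P(X < 299) = 0.9 with θ tied to k this way. Start at k = 2, θ = 188: P(X<299) ≈ 0.472.
Too low — raise k to concentrate. Iterating converges to k ≈ 9.72.
Then θ = 188/(9.72−1) ≈ 21.6.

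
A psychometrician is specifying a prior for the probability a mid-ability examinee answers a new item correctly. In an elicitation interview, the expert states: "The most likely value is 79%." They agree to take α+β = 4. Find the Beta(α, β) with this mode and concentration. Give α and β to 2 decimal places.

For α,β > 1 the Beta mode is (α−1)/(α+β−2). With α+β = 4, the mode is (α−1)/2.
Set (α−1)/2 = 0.79 → α = 1 + 0.79·2 = 2.58.
β = 4 − α = 1.42.

α = 2.58, β = 1.42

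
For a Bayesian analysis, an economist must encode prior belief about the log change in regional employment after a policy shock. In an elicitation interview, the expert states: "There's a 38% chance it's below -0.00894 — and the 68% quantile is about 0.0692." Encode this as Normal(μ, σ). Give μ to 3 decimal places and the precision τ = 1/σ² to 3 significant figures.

μ = 0.022, τ = 97.9

The p-quantile of Normal(μ,σ) is μ + z_p·σ, with z_{0.38} = -0.3055 and z_{0.68} = 0.4677.
Eliminate σ: μ = (z₂·x₁ − z₁·x₂)/(z₂ − z₁) = (0.4677·-0.00894 − (-0.3055)·0.0692)/0.7732 = 0.022.
Then σ = (x₂ − x₁)/(z₂ − z₁) = (0.0692 − -0.00894)/0.7732 = 0.101.
Precision τ = 1/σ² = 1/0.1011² = 97.9.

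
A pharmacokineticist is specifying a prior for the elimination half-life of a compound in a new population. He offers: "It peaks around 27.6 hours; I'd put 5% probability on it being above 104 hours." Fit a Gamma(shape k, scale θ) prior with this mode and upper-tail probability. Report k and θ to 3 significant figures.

k ≈ 2.45, θ ≈ 19.1

Gamma(k,θ) with k>1 has mode (k−1)θ, so θ = 27.6/(k−1).
Need P(X < 104) = 0.95 with θ tied to k this way. Start at k = 2, θ = 27.6: P(X<104) ≈ 0.890.
Too low — raise k to concentrate. Iterating converges to k ≈ 2.45.
Then θ = 27.6/(2.45−1) ≈ 19.1.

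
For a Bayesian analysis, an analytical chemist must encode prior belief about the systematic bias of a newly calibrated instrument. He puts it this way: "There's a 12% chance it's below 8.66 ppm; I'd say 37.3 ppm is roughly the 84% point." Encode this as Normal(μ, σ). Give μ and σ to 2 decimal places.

μ = 24.17, σ = 13.20

The p-quantile of Normal(μ,σ) is μ + z_p·σ, with z_{0.12} = -1.175 and z_{0.84} = 0.9945.
Eliminate σ: μ = (z₂·x₁ − z₁·x₂)/(z₂ − z₁) = (0.9945·8.66 − (-1.175)·37.3)/2.169 = 24.17.
Then σ = (x₂ − x₁)/(z₂ − z₁) = (37.3 − 8.66)/2.169 = 13.20.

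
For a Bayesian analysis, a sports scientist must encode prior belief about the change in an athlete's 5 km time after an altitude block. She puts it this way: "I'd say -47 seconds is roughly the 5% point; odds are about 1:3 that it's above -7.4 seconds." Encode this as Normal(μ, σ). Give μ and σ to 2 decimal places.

The p-quantile of Normal(μ,σ) is μ + z_p·σ, with z_{0.05} = -1.645 and z_{0.75} = 0.6745.
Eliminate σ: μ = (z₂·x₁ − z₁·x₂)/(z₂ − z₁) = (0.6745·-47 − (-1.645)·-7.4)/2.319 = -18.92.
Then σ = (x₂ − x₁)/(z₂ − z₁) = (-7.4 − -47)/2.319 = 17.07.

μ = -18.92, σ = 17.07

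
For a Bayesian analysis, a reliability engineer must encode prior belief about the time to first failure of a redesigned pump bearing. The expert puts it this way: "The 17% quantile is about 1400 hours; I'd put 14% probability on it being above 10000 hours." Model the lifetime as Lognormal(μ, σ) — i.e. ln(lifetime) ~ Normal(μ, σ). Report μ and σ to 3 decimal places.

If T ~ Lognormal(μ,σ) then ln T ~ Normal(μ,σ), so the p-quantile of ln T is μ + z_p·σ.
ln(1400) = 7.244 and ln(10000) = 9.21; z_{0.17} = -0.9542, z_{0.86} = 1.08.
σ = (9.21 − 7.244)/(1.08 − (-0.9542)) = 0.966.
μ = 7.244 − (-0.9542)·0.966 = 8.166.

μ ≈ 8.166, σ ≈ 0.966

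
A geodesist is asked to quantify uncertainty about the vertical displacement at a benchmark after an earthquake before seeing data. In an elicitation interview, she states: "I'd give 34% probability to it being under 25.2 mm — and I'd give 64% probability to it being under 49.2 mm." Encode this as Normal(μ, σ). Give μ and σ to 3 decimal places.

For Normal(μ,σ), the p-quantile is μ + z_p·σ. Here z_{0.34} = -0.4125, z_{0.64} = 0.3585.
So 25.2 = μ − 0.4125σ and 49.2 = μ + 0.3585σ.
Subtracting: σ = (49.2 − 25.2)/(0.3585 − (-0.4125)) = 31.132.
Then μ = 25.2 − (-0.4125)·31.132 = 38.041.

μ = 38.041, σ = 31.132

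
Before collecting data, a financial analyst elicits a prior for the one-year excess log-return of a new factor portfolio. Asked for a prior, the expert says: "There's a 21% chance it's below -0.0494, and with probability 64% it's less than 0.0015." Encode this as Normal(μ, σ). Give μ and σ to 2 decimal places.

For Normal(μ,σ), the p-quantile is μ + z_p·σ. Here z_{0.21} = -0.8064, z_{0.64} = 0.3585.
So -0.0494 = μ − 0.8064σ and 0.0015 = μ + 0.3585σ.
Subtracting: σ = (0.0015 − -0.0494)/(0.3585 − (-0.8064)) = 0.04.
Then μ = -0.0494 − (-0.8064)·0.04 = -0.01.

μ = -0.01, σ = 0.04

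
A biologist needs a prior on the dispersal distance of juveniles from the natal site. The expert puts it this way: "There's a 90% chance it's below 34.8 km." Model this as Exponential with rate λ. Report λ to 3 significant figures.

P(T < 34.8) = 1 − e^(−λ·34.8) = 0.9, so λ = −ln(1−0.9)/34.8 = −ln(0.1)/34.8 = 0.0662.

λ ≈ 0.0662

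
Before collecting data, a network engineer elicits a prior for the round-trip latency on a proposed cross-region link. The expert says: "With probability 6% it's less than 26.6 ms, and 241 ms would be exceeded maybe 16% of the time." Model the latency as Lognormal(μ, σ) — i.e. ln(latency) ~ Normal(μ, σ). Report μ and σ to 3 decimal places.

μ ≈ 4.625, σ ≈ 0.865

If T ~ Lognormal(μ,σ) then ln T ~ Normal(μ,σ), so the p-quantile of ln T is μ + z_p·σ.
ln(26.6) = 3.281 and ln(241) = 5.485; z_{0.06} = -1.555, z_{0.84} = 0.9945.
σ = (5.485 − 3.281)/(0.9945 − (-1.555)) = 0.865.
μ = 3.281 − (-1.555)·0.865 = 4.625.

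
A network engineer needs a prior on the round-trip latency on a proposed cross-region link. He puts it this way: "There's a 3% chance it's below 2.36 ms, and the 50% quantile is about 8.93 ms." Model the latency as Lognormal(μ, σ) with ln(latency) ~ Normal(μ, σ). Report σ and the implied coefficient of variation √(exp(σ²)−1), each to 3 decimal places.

σ ≈ 0.708, CV ≈ 0.806

If T ~ Lognormal(μ,σ) then ln T ~ Normal(μ,σ), so the p-quantile of ln T is μ + z_p·σ.
ln(2.36) = 0.8587 and ln(8.93) = 2.189; z_{0.03} = -1.881, z_{0.5} = 0.
σ = (2.189 − 0.8587)/(0 − (-1.881)) = 0.708.
μ = 0.8587 − (-1.881)·0.708 = 2.189.
CV = √(exp(σ²)−1) = √(exp(0.5006)−1) = 0.806.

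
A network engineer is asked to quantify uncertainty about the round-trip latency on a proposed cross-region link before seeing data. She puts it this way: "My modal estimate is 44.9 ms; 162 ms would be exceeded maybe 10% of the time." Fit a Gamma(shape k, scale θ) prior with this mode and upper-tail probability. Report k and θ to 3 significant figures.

Gamma(k,θ) with k>1 has mode (k−1)θ, so θ = 44.9/(k−1).
Need P(X < 162) = 0.9 with θ tied to k this way. Start at k = 2, θ = 44.9: P(X<162) ≈ 0.875.
Too low — raise k to concentrate. Iterating converges to k ≈ 2.13.
Then θ = 44.9/(2.13−1) ≈ 39.7.

k ≈ 2.13, θ ≈ 39.7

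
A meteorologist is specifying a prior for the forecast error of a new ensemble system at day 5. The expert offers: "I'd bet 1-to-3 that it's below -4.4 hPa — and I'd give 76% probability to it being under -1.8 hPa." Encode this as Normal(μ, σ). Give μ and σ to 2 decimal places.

μ = -3.13, σ = 1.88

The p-quantile of Normal(μ,σ) is μ + z_p·σ, with z_{0.25} = -0.6745 and z_{0.76} = 0.7063.
Eliminate σ: μ = (z₂·x₁ − z₁·x₂)/(z₂ − z₁) = (0.7063·-4.4 − (-0.6745)·-1.8)/1.381 = -3.13.
Then σ = (x₂ − x₁)/(z₂ − z₁) = (-1.8 − -4.4)/1.381 = 1.88.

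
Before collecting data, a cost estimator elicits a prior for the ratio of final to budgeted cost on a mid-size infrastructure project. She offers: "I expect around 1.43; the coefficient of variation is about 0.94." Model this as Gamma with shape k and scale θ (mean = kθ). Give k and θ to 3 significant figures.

k ≈ 1.13, θ ≈ 1.26

For Gamma(k, scale θ): mean = kθ, variance = kθ², so CV = 1/√k.
CV = 0.94, hence k = 1/CV² = 1.13.
Then θ = mean/k = 1.43/1.13 = 1.26.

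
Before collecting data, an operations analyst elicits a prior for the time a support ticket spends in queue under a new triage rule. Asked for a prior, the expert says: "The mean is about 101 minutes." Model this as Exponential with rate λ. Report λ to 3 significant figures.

λ ≈ 0.0099

Exponential mean = 1/λ, so λ = 1/101.0 = 0.0099.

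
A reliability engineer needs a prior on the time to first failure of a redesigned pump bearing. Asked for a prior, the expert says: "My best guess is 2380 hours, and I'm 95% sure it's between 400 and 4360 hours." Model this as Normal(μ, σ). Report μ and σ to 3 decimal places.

μ = 2380.000, σ = 1010.223

A symmetric 95% interval runs μ ± z·σ with z = 1.96.
Half-width = 1980, so σ = 1980/1.96 = 1010.223.
μ is the stated best guess, 2380.000.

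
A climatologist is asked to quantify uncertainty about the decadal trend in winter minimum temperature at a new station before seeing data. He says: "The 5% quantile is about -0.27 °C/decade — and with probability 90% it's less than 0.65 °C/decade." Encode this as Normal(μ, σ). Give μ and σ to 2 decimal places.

The p-quantile of Normal(μ,σ) is μ + z_p·σ, with z_{0.05} = -1.645 and z_{0.9} = 1.282.
Eliminate σ: μ = (z₂·x₁ − z₁·x₂)/(z₂ − z₁) = (1.282·-0.27 − (-1.645)·0.65)/2.926 = 0.25.
Then σ = (x₂ − x₁)/(z₂ − z₁) = (0.65 − -0.27)/2.926 = 0.31.

μ = 0.25, σ = 0.31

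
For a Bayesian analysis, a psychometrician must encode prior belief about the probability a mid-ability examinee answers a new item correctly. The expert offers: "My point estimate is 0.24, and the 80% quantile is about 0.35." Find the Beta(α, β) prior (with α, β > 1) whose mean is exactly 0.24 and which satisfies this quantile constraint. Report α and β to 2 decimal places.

With mean 0.24 fixed, write α = 0.24s, β = 0.76s where s = α+β.
Need P(θ < 0.35) = 0.8 under Beta(0.24s, 0.76s). Normal approximation: (q−m)/√(m(1−m)/s) ≈ z_{0.8} = 0.842, so s ≈ 0.24·0.76·(0.842)²/(0.35−0.24)² = 10.7.
At s = 10.7: P(θ<0.35) ≈ 0.811. Adjusting to match 0.8 gives s ≈ 9.41.
So α = 0.24·9.41 ≈ 2.26, β = 0.76·9.41 ≈ 7.15.

α ≈ 2.26, β ≈ 7.15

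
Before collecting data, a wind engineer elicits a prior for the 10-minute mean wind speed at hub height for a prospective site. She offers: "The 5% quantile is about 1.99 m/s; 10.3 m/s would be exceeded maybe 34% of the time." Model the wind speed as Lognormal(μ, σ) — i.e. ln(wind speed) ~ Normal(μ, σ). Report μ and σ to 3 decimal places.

μ ≈ 2.003, σ ≈ 0.799

If T ~ Lognormal(μ,σ) then ln T ~ Normal(μ,σ), so the p-quantile of ln T is μ + z_p·σ.
ln(1.99) = 0.6881 and ln(10.3) = 2.332; z_{0.05} = -1.645, z_{0.66} = 0.4125.
σ = (2.332 − 0.6881)/(0.4125 − (-1.645)) = 0.799.
μ = 0.6881 − (-1.645)·0.799 = 2.003.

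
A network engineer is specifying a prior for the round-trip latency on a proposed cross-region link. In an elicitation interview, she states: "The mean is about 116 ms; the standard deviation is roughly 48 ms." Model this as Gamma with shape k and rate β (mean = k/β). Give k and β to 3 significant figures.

k ≈ 5.84, β ≈ 0.0503

For Gamma(k, rate β): mean = k/β, variance = k/β², so CV = 1/√k.
CV = SD/mean = 48/116 = 0.4138, hence k = 1/CV² = 5.84.
Then β = k/mean = 5.84/116 = 0.0503.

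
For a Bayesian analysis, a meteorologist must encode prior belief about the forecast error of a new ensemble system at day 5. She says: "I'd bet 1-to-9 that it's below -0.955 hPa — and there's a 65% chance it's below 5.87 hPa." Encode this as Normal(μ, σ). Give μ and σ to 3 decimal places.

For Normal(μ,σ), the p-quantile is μ + z_p·σ. Here z_{0.1} = -1.282, z_{0.65} = 0.3853.
So -0.955 = μ − 1.282σ and 5.87 = μ + 0.3853σ.
Subtracting: σ = (5.87 − -0.955)/(0.3853 − (-1.282)) = 4.094.
Then μ = -0.955 − (-1.282)·4.094 = 4.292.

μ = 4.292, σ = 4.094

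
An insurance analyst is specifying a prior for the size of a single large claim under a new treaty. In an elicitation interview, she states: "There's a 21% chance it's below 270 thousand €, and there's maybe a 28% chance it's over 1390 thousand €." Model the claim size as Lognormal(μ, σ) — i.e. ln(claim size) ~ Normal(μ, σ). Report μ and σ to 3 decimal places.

If T ~ Lognormal(μ,σ) then ln T ~ Normal(μ,σ), so the p-quantile of ln T is μ + z_p·σ.
ln(270) = 5.598 and ln(1390) = 7.237; z_{0.21} = -0.8064, z_{0.72} = 0.5828.
σ = (7.237 − 5.598)/(0.5828 − (-0.8064)) = 1.180.
μ = 5.598 − (-0.8064)·1.180 = 6.550.

μ ≈ 6.550, σ ≈ 1.180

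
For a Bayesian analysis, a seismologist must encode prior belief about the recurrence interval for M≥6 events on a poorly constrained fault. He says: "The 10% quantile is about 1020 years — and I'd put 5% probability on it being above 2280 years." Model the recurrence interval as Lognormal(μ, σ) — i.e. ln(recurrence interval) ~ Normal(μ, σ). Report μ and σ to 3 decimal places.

If T ~ Lognormal(μ,σ) then ln T ~ Normal(μ,σ), so the p-quantile of ln T is μ + z_p·σ.
ln(1020) = 6.928 and ln(2280) = 7.732; z_{0.1} = -1.282, z_{0.95} = 1.645.
σ = (7.732 − 6.928)/(1.645 − (-1.282)) = 0.275.
μ = 6.928 − (-1.282)·0.275 = 7.280.

μ ≈ 7.280, σ ≈ 0.275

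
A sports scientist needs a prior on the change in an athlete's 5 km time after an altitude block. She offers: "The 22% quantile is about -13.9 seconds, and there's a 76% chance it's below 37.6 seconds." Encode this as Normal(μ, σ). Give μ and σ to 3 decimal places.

For Normal(μ,σ), the p-quantile is μ + z_p·σ. Here z_{0.22} = -0.7722, z_{0.76} = 0.7063.
So -13.9 = μ − 0.7722σ and 37.6 = μ + 0.7063σ.
Subtracting: σ = (37.6 − -13.9)/(0.7063 − (-0.7722)) = 34.833.
Then μ = -13.9 − (-0.7722)·34.833 = 12.998.

μ = 12.998, σ = 34.833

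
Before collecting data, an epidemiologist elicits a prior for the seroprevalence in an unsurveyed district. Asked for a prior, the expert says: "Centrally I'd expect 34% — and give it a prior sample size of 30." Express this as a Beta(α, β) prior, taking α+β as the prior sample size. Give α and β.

α = 10.2, β = 19.8

Under the effective-sample-size interpretation, Beta(α, β) has prior mean α/(α+β) and prior sample size α+β.
So α+β = 30 and α/(α+β) = 0.34, giving α = 0.34·30 = 10.2 and β = 30 − 10.2 = 19.8.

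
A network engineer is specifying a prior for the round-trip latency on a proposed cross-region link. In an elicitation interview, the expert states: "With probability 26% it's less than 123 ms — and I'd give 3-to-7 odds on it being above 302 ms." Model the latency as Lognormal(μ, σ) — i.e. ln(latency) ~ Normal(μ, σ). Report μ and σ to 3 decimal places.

μ ≈ 5.307, σ ≈ 0.769

If T ~ Lognormal(μ,σ) then ln T ~ Normal(μ,σ), so the p-quantile of ln T is μ + z_p·σ.
ln(123) = 4.812 and ln(302) = 5.71; z_{0.26} = -0.6433, z_{0.7} = 0.5244.
σ = (5.71 − 4.812)/(0.5244 − (-0.6433)) = 0.769.
μ = 4.812 − (-0.6433)·0.769 = 5.307.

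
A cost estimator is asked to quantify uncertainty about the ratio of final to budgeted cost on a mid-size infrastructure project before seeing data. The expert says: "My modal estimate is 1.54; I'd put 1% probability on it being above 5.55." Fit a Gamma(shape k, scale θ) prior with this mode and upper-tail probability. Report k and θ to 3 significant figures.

k ≈ 3.62, θ ≈ 0.589

Gamma(k,θ) with k>1 has mode (k−1)θ, so θ = 1.54/(k−1).
Need P(X < 5.55) = 0.99 with θ tied to k this way. Start at k = 2, θ = 1.54: P(X<5.55) ≈ 0.875.
Too low — raise k to concentrate. Iterating converges to k ≈ 3.62.
Then θ = 1.54/(3.62−1) ≈ 0.589.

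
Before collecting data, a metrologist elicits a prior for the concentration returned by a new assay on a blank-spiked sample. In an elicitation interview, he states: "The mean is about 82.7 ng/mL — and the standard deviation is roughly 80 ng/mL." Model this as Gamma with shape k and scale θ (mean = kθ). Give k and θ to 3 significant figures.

For Gamma(k, scale θ): mean = kθ, variance = kθ², so CV = 1/√k.
CV = SD/mean = 80/82.7 = 0.9674, hence k = 1/CV² = 1.07.
Then θ = mean/k = 82.7/1.07 = 77.4.

k ≈ 1.07, θ ≈ 77.4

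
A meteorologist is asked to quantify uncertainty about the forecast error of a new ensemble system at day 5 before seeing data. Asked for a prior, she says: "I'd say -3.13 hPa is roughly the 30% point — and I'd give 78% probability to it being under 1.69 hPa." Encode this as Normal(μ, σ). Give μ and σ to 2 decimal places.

The p-quantile of Normal(μ,σ) is μ + z_p·σ, with z_{0.3} = -0.5244 and z_{0.78} = 0.7722.
Eliminate σ: μ = (z₂·x₁ − z₁·x₂)/(z₂ − z₁) = (0.7722·-3.13 − (-0.5244)·1.69)/1.297 = -1.18.
Then σ = (x₂ − x₁)/(z₂ − z₁) = (1.69 − -3.13)/1.297 = 3.72.

μ = -1.18, σ = 3.72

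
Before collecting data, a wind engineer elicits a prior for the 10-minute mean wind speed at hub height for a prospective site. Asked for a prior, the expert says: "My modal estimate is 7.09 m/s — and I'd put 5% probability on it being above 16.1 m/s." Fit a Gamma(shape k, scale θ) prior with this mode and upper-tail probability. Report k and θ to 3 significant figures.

Gamma(k,θ) with k>1 has mode (k−1)θ, so θ = 7.09/(k−1).
Need P(X < 16.1) = 0.95 with θ tied to k this way. Start at k = 2, θ = 7.09: P(X<16.1) ≈ 0.662.
Too low — raise k to concentrate. Iterating converges to k ≈ 5.08.
Then θ = 7.09/(5.08−1) ≈ 1.74.

k ≈ 5.08, θ ≈ 1.74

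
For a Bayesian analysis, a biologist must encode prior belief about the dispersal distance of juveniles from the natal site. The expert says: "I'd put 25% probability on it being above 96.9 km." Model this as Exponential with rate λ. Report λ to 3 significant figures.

P(T > 96.9) = e^(−λ·96.9) = 0.25, so λ = −ln(0.25)/96.9 = 0.0143.

λ ≈ 0.0143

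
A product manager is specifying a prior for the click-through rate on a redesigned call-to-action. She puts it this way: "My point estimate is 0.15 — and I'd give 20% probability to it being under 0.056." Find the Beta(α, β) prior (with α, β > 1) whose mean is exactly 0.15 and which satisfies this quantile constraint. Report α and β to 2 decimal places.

α ≈ 1.50, β ≈ 8.53

With mean 0.15 fixed, write α = 0.15s, β = 0.85s where s = α+β.
Need P(θ < 0.056) = 0.2 under Beta(0.15s, 0.85s). Normal approximation: (q−m)/√(m(1−m)/s) ≈ z_{0.2} = -0.842, so s ≈ 0.15·0.85·(-0.842)²/(0.056−0.15)² = 10.2.
At s = 10.2: P(θ<0.056) ≈ 0.197. Adjusting to match 0.2 gives s ≈ 10.03.
So α = 0.15·10.03 ≈ 1.50, β = 0.85·10.03 ≈ 8.53.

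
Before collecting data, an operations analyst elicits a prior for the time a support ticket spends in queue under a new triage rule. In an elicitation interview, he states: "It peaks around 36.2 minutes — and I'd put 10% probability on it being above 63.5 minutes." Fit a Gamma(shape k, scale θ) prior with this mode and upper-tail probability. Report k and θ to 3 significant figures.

Gamma(k,θ) with k>1 has mode (k−1)θ, so θ = 36.2/(k−1).
Need P(X < 63.5) = 0.9 with θ tied to k this way. Start at k = 2, θ = 36.2: P(X<63.5) ≈ 0.523.
Too low — raise k to concentrate. Iterating converges to k ≈ 7.01.
Then θ = 36.2/(7.01−1) ≈ 6.02.

k ≈ 7.01, θ ≈ 6.02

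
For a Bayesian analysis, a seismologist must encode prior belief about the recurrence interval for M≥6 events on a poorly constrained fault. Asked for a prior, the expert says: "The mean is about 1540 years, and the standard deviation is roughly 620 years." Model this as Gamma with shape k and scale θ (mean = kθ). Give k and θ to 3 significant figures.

k ≈ 6.17, θ ≈ 250

For Gamma(k, scale θ): mean = kθ, variance = kθ², so CV = 1/√k.
CV = SD/mean = 620/1540 = 0.4026, hence k = 1/CV² = 6.17.
Then θ = mean/k = 1540/6.17 = 250.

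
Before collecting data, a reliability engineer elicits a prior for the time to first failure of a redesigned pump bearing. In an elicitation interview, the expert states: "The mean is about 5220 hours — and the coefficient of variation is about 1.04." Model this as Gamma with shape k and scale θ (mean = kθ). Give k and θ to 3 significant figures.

k ≈ 0.925, θ ≈ 5650

For Gamma(k, scale θ): mean = kθ, variance = kθ², so CV = 1/√k.
CV = 1.04, hence k = 1/CV² = 0.925.
Then θ = mean/k = 5220/0.925 = 5650.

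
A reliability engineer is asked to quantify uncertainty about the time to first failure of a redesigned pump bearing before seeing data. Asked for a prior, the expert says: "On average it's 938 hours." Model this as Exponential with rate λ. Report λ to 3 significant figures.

Exponential mean = 1/λ, so λ = 1/938.0 = 0.00107.

λ ≈ 0.00107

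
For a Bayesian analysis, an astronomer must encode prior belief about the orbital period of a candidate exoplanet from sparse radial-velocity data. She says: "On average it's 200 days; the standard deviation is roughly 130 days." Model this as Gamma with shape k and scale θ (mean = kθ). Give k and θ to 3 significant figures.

k ≈ 2.37, θ ≈ 84.5

For Gamma(k, scale θ): mean = kθ, variance = kθ², so CV = 1/√k.
CV = SD/mean = 130/200 = 0.65, hence k = 1/CV² = 2.37.
Then θ = mean/k = 200/2.37 = 84.5.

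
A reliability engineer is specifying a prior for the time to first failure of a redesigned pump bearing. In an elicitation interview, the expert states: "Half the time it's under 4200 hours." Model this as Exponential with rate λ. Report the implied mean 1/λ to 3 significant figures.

Exponential median = ln 2 / λ, so λ = ln 2 / 4200.0 = 0.000165.
Mean = 1/λ = 6060 hours.

mean ≈ 6060 hours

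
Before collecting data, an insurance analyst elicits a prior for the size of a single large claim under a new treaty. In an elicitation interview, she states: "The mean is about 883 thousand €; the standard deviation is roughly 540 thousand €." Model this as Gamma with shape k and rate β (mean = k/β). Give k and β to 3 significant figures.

k ≈ 2.67, β ≈ 0.00303

For Gamma(k, rate β): mean = k/β, variance = k/β², so CV = 1/√k.
CV = SD/mean = 540/883 = 0.6116, hence k = 1/CV² = 2.67.
Then β = k/mean = 2.67/883 = 0.00303.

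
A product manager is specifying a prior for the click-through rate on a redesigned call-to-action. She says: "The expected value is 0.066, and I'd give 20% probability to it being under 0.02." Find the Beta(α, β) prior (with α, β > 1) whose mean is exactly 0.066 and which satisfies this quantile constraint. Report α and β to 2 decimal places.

With mean 0.066 fixed, write α = 0.066s, β = 0.934s where s = α+β.
Need P(θ < 0.02) = 0.2 under Beta(0.066s, 0.934s). Normal approximation: (q−m)/√(m(1−m)/s) ≈ z_{0.2} = -0.842, so s ≈ 0.066·0.934·(-0.842)²/(0.02−0.066)² = 20.6.
At s = 20.6: P(θ<0.02) ≈ 0.185. Adjusting to match 0.2 gives s ≈ 19.17.
So α = 0.066·19.17 ≈ 1.27, β = 0.934·19.17 ≈ 17.90.

α ≈ 1.27, β ≈ 17.90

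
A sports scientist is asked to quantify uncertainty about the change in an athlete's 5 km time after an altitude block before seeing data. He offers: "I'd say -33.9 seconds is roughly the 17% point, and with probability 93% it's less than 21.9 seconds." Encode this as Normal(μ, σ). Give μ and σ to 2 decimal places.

μ = -11.99, σ = 22.96

The p-quantile of Normal(μ,σ) is μ + z_p·σ, with z_{0.17} = -0.9542 and z_{0.93} = 1.476.
Eliminate σ: μ = (z₂·x₁ − z₁·x₂)/(z₂ − z₁) = (1.476·-33.9 − (-0.9542)·21.9)/2.43 = -11.99.
Then σ = (x₂ − x₁)/(z₂ − z₁) = (21.9 − -33.9)/2.43 = 22.96.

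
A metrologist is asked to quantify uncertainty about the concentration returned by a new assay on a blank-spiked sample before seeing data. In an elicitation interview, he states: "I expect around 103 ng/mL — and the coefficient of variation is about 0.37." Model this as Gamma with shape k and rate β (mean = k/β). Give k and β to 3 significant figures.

For Gamma(k, rate β): mean = k/β, variance = k/β², so CV = 1/√k.
CV = 0.37, hence k = 1/CV² = 7.3.
Then β = k/mean = 7.3/103 = 0.0709.

k ≈ 7.3, β ≈ 0.0709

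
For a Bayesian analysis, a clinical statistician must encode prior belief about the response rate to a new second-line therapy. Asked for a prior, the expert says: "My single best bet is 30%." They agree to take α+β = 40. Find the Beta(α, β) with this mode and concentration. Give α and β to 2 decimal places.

α = 12.40, β = 27.60

For α,β > 1 the Beta mode is (α−1)/(α+β−2). With α+β = 40, the mode is (α−1)/38.
Set (α−1)/38 = 0.3 → α = 1 + 0.3·38 = 12.40.
β = 40 − α = 27.60.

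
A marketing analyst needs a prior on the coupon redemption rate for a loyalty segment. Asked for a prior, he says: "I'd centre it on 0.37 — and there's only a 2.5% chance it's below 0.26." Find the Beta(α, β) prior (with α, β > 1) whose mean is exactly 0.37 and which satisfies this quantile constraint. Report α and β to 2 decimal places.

With mean 0.37 fixed, write α = 0.37s, β = 0.63s where s = α+β.
Need P(θ < 0.26) = 0.025 under Beta(0.37s, 0.63s). Normal approximation: (q−m)/√(m(1−m)/s) ≈ z_{0.025} = -1.96, so s ≈ 0.37·0.63·(-1.96)²/(0.26−0.37)² = 74.0.
At s = 74.0: P(θ<0.26) ≈ 0.020. Adjusting to match 0.025 gives s ≈ 67.86.
So α = 0.37·67.86 ≈ 25.11, β = 0.63·67.86 ≈ 42.75.

α ≈ 25.11, β ≈ 42.75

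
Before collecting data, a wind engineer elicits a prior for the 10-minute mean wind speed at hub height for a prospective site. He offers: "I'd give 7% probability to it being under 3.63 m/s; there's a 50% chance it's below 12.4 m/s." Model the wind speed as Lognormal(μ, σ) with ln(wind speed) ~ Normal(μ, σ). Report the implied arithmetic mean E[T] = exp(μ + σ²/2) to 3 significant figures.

E[T] ≈ 17.5 m/s

If T ~ Lognormal(μ,σ) then ln T ~ Normal(μ,σ), so the p-quantile of ln T is μ + z_p·σ.
ln(3.63) = 1.289 and ln(12.4) = 2.518; z_{0.07} = -1.476, z_{0.5} = 0.
σ = (2.518 − 1.289)/(0 − (-1.476)) = 0.832.
μ = 1.289 − (-1.476)·0.832 = 2.518.
E[T] = exp(μ + σ²/2) = exp(2.518 + 0.3465) = 17.5 m/s.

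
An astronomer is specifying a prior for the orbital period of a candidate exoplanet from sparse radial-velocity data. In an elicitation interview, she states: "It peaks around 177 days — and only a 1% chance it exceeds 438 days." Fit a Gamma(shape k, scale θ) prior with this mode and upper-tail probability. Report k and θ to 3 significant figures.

k ≈ 6.73, θ ≈ 30.9

Gamma(k,θ) with k>1 has mode (k−1)θ, so θ = 177/(k−1).
Need P(X < 438) = 0.99 with θ tied to k this way. Start at k = 2, θ = 177: P(X<438) ≈ 0.707.
Too low — raise k to concentrate. Iterating converges to k ≈ 6.73.
Then θ = 177/(6.73−1) ≈ 30.9.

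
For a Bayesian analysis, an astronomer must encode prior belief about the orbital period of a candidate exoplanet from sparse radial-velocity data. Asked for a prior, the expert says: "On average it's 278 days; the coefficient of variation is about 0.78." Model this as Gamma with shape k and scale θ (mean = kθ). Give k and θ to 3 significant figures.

For Gamma(k, scale θ): mean = kθ, variance = kθ², so CV = 1/√k.
CV = 0.78, hence k = 1/CV² = 1.64.
Then θ = mean/k = 278/1.64 = 169.

k ≈ 1.64, θ ≈ 169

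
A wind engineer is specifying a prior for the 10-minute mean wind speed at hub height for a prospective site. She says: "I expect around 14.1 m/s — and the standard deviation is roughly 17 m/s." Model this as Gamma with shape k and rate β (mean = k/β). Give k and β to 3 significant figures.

k ≈ 0.688, β ≈ 0.0488

For Gamma(k, rate β): mean = k/β, variance = k/β², so CV = 1/√k.
CV = SD/mean = 17/14.1 = 1.206, hence k = 1/CV² = 0.688.
Then β = k/mean = 0.688/14.1 = 0.0488.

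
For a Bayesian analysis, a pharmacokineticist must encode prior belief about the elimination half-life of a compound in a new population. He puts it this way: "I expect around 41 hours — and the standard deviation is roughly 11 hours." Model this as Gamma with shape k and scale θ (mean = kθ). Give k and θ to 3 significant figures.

For Gamma(k, scale θ): mean = kθ, variance = kθ², so CV = 1/√k.
CV = SD/mean = 11/41 = 0.2683, hence k = 1/CV² = 13.9.
Then θ = mean/k = 41/13.9 = 2.95.

k ≈ 13.9, θ ≈ 2.95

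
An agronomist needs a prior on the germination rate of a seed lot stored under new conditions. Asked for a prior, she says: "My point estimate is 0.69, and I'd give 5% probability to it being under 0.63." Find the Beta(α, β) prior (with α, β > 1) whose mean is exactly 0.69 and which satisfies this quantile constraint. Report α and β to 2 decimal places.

α ≈ 115.18, β ≈ 51.75

With mean 0.69 fixed, write α = 0.69s, β = 0.31s where s = α+β.
Need P(θ < 0.63) = 0.05 under Beta(0.69s, 0.31s). Normal approximation: (q−m)/√(m(1−m)/s) ≈ z_{0.05} = -1.64, so s ≈ 0.69·0.31·(-1.64)²/(0.63−0.69)² = 160.8.
At s = 160.8: P(θ<0.63) ≈ 0.053. Adjusting to match 0.05 gives s ≈ 166.92.
So α = 0.69·166.92 ≈ 115.18, β = 0.31·166.92 ≈ 51.75.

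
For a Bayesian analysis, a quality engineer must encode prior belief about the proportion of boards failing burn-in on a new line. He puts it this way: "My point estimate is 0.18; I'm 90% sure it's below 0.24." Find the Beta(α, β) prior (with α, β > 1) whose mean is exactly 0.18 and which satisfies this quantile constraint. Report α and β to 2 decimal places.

α ≈ 12.75, β ≈ 58.08

With mean 0.18 fixed, write α = 0.18s, β = 0.82s where s = α+β.
Need P(θ < 0.24) = 0.9 under Beta(0.18s, 0.82s). Normal approximation: (q−m)/√(m(1−m)/s) ≈ z_{0.9} = 1.28, so s ≈ 0.18·0.82·(1.28)²/(0.24−0.18)² = 67.3.
At s = 67.3: P(θ<0.24) ≈ 0.895. Adjusting to match 0.9 gives s ≈ 70.82.
So α = 0.18·70.82 ≈ 12.75, β = 0.82·70.82 ≈ 58.08.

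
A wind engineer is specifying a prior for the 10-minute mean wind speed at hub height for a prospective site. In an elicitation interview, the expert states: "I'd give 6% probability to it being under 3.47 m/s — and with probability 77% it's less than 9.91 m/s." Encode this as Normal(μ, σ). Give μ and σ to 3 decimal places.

The p-quantile of Normal(μ,σ) is μ + z_p·σ, with z_{0.06} = -1.555 and z_{0.77} = 0.7388.
Eliminate σ: μ = (z₂·x₁ − z₁·x₂)/(z₂ − z₁) = (0.7388·3.47 − (-1.555)·9.91)/2.294 = 7.835.
Then σ = (x₂ − x₁)/(z₂ − z₁) = (9.91 − 3.47)/2.294 = 2.808.

μ = 7.835, σ = 2.808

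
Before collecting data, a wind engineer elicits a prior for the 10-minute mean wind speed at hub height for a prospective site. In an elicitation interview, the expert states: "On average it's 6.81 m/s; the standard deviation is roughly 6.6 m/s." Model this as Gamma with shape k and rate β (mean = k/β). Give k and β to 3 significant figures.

For Gamma(k, rate β): mean = k/β, variance = k/β², so CV = 1/√k.
CV = SD/mean = 6.6/6.81 = 0.9692, hence k = 1/CV² = 1.06.
Then β = k/mean = 1.06/6.81 = 0.156.

k ≈ 1.06, β ≈ 0.156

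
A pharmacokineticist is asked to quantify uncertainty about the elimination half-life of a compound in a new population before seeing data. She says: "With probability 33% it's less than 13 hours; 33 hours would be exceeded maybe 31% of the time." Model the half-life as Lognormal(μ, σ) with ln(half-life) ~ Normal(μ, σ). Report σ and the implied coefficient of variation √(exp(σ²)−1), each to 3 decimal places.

σ ≈ 0.996, CV ≈ 1.302

If T ~ Lognormal(μ,σ) then ln T ~ Normal(μ,σ), so the p-quantile of ln T is μ + z_p·σ.
ln(13) = 2.565 and ln(33) = 3.497; z_{0.33} = -0.4399, z_{0.69} = 0.4959.
σ = (3.497 − 2.565)/(0.4959 − (-0.4399)) = 0.996.
μ = 2.565 − (-0.4399)·0.996 = 3.003.
CV = √(exp(σ²)−1) = √(exp(0.9910)−1) = 1.302.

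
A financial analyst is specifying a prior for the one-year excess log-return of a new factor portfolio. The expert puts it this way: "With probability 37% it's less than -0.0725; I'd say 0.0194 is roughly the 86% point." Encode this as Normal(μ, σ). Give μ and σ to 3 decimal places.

μ = -0.051, σ = 0.065

For Normal(μ,σ), the p-quantile is μ + z_p·σ. Here z_{0.37} = -0.3319, z_{0.86} = 1.08.
So -0.0725 = μ − 0.3319σ and 0.0194 = μ + 1.08σ.
Subtracting: σ = (0.0194 − -0.0725)/(1.08 − (-0.3319)) = 0.065.
Then μ = -0.0725 − (-0.3319)·0.065 = -0.051.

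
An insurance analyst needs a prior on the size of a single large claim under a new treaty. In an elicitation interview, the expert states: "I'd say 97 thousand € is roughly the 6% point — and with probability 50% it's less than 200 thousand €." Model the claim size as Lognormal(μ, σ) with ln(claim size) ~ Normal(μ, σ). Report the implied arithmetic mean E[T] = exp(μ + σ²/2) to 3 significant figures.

E[T] ≈ 223 thousand €

If T ~ Lognormal(μ,σ) then ln T ~ Normal(μ,σ), so the p-quantile of ln T is μ + z_p·σ.
ln(97) = 4.575 and ln(200) = 5.298; z_{0.06} = -1.555, z_{0.5} = 0.
σ = (5.298 − 4.575)/(0 − (-1.555)) = 0.465.
μ = 4.575 − (-1.555)·0.465 = 5.298.
E[T] = exp(μ + σ²/2) = exp(5.298 + 0.1083) = 223 thousand €.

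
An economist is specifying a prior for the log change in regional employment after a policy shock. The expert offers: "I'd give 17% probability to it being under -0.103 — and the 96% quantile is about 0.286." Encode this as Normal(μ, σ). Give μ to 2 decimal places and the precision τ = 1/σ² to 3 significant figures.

μ = 0.03, τ = 48.3

The p-quantile of Normal(μ,σ) is μ + z_p·σ, with z_{0.17} = -0.9542 and z_{0.96} = 1.751.
Eliminate σ: μ = (z₂·x₁ − z₁·x₂)/(z₂ − z₁) = (1.751·-0.103 − (-0.9542)·0.286)/2.705 = 0.03.
Then σ = (x₂ − x₁)/(z₂ − z₁) = (0.286 − -0.103)/2.705 = 0.14.
Precision τ = 1/σ² = 1/0.1438² = 48.3.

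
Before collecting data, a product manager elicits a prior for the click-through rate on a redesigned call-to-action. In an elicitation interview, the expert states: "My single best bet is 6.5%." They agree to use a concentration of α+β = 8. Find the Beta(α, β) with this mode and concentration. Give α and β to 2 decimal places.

For α,β > 1 the Beta mode is (α−1)/(α+β−2). With α+β = 8, the mode is (α−1)/6.
Set (α−1)/6 = 0.065 → α = 1 + 0.065·6 = 1.39.
β = 8 − α = 6.61.

α = 1.39, β = 6.61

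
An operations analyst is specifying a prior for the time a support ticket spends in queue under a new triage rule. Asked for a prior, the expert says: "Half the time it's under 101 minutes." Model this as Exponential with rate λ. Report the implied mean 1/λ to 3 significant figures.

mean ≈ 146 minutes

Exponential median = ln 2 / λ, so λ = ln 2 / 101.0 = 0.00686.
Mean = 1/λ = 146 minutes.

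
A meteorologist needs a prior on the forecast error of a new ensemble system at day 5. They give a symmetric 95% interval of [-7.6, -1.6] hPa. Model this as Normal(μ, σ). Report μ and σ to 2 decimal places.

A symmetric 95% interval runs μ ± z·σ with z = 1.96.
Half-width = 3, so σ = 3/1.96 = 1.53.
μ is the interval midpoint, -4.60.

μ = -4.60, σ = 1.53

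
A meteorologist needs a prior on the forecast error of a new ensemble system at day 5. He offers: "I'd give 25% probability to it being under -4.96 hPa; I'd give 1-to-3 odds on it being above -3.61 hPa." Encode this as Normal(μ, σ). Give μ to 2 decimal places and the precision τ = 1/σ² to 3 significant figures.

The p-quantile of Normal(μ,σ) is μ + z_p·σ, with z_{0.25} = -0.6745 and z_{0.75} = 0.6745.
Eliminate σ: μ = (z₂·x₁ − z₁·x₂)/(z₂ − z₁) = (0.6745·-4.96 − (-0.6745)·-3.61)/1.349 = -4.29.
Then σ = (x₂ − x₁)/(z₂ − z₁) = (-3.61 − -4.96)/1.349 = 1.00.
Precision τ = 1/σ² = 1/1.001² = 0.998.

μ = -4.29, τ = 0.998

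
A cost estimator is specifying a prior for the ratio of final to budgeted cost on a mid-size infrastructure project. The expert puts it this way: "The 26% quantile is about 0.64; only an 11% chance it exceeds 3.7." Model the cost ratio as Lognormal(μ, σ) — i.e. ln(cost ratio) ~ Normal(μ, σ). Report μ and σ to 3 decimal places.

μ ≈ 0.157, σ ≈ 0.938

If T ~ Lognormal(μ,σ) then ln T ~ Normal(μ,σ), so the p-quantile of ln T is μ + z_p·σ.
ln(0.64) = -0.4463 and ln(3.7) = 1.308; z_{0.26} = -0.6433, z_{0.89} = 1.227.
σ = (1.308 − -0.4463)/(1.227 − (-0.6433)) = 0.938.
μ = -0.4463 − (-0.6433)·0.938 = 0.157.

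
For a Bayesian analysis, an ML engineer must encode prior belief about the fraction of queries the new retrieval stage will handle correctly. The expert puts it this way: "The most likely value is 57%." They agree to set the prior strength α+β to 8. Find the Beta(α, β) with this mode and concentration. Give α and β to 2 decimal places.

For α,β > 1 the Beta mode is (α−1)/(α+β−2). With α+β = 8, the mode is (α−1)/6.
Set (α−1)/6 = 0.57 → α = 1 + 0.57·6 = 4.42.
β = 8 − α = 3.58.

α = 4.42, β = 3.58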